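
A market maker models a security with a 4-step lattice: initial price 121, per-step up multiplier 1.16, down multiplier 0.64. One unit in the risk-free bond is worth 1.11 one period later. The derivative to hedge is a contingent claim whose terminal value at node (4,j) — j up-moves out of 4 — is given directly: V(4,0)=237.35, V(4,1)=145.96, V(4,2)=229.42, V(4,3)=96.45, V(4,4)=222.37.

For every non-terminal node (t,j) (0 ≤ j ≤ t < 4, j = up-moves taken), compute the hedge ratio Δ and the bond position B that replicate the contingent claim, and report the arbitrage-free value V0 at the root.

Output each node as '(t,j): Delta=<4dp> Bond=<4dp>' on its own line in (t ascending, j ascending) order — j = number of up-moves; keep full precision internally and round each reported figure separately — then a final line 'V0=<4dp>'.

(0,0): Delta=0.7397 Bond=33.4692
(1,0): Delta=-1.9141 Bond=242.6593
(1,1): Delta=0.8955 Bond=15.2882
(2,0): Delta=2.3298 Bond=59.0210
(2,1): Delta=-2.1631 Bond=291.7274
(2,2): Delta=1.0750 Bond=-12.2596
(3,0): Delta=-5.5408 Bond=315.1622
(3,1): Delta=2.7917 Bond=38.9550
(3,2): Delta=-2.4540 Bond=354.1220
(3,3): Delta=1.2821 Bond=-52.7283
V0=122.9749

Since d<R<u, set p* = (R−d)/(u−d) = 0.9038; price each node as the discounted p*-expectation of its children.
Terminal payoffs: V(4,0)=237.3500, V(4,1)=145.9600, V(4,2)=229.4200, V(4,3)=96.4500, V(4,4)=222.3700
  t=3,j=0: stock 31.7194 → up 36.7945 (V=145.9600), down 20.3004 (V=237.3500). Price 139.4122; hedge Δ=-5.5408, bond B=315.1622.
  t=3,j=1: stock 57.4915 → up 66.6901 (V=229.4200), down 36.7945 (V=145.9600). Price 199.4550; hedge Δ=2.7917, bond B=38.9550.
  t=3,j=2: stock 104.2033 → up 120.8758 (V=96.4500), down 66.6901 (V=229.4200). Price 98.4104; hedge Δ=-2.4540, bond B=354.1220.
  t=3,j=3: stock 188.8684 → up 219.0874 (V=222.3700), down 120.8758 (V=96.4500). Price 189.4255; hedge Δ=1.2821, bond B=-52.7283.
  t=2,j=0: stock 49.5616 → up 57.4915 (V=199.4550), down 31.7194 (V=139.4122). Price 174.4879; hedge Δ=2.3298, bond B=59.0210.
  t=2,j=1: stock 89.8304 → up 104.2033 (V=98.4104), down 57.4915 (V=199.4550). Price 97.4110; hedge Δ=-2.1631, bond B=291.7274.
  t=2,j=2: stock 162.8176 → up 188.8684 (V=189.4255), down 104.2033 (V=98.4104). Price 162.7694; hedge Δ=1.0750, bond B=-12.2596.
  t=1,j=0: stock 77.4400 → up 89.8304 (V=97.4110), down 49.5616 (V=174.4879). Price 94.4345; hedge Δ=-1.9141, bond B=242.6593.
  t=1,j=1: stock 140.3600 → up 162.8176 (V=162.7694), down 89.8304 (V=97.4110). Price 140.9774; hedge Δ=0.8955, bond B=15.2882.
  t=0,j=0: stock 121.0000 → up 140.3600 (V=140.9774), down 77.4400 (V=94.4345). Price 122.9749; hedge Δ=0.7397, bond B=33.4692.
Root portfolio cost Δ·121+B reproduces V0=122.9749.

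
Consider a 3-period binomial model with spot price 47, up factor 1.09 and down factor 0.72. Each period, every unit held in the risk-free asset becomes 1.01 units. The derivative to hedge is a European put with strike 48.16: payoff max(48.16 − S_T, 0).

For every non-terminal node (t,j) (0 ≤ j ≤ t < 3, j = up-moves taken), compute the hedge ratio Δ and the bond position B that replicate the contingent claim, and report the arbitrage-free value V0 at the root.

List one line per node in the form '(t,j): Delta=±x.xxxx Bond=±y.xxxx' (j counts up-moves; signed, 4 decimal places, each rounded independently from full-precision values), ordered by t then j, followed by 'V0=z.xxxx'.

Under the risk-neutral measure, an up-move has probability p* = (R−d)/(u−d) = 0.7838 and values discount at R = 1.01.
Terminal payoffs: V(3,0)=30.6173, V(3,1)=21.6024, V(3,2)=7.9547, V(3,3)=0.0000
Node (2,0) S=24.3648: V=(p*·21.6024+(1−p*)·30.6173)/1.01=23.3184; Δ=(21.6024−30.6173)/(26.5576−17.5427)=-1.0000; B=V−Δ·S=47.6832
Node (2,1) S=36.8856: V=(p*·7.9547+(1−p*)·21.6024)/1.01=10.7976; Δ=(7.9547−21.6024)/(40.2053−26.5576)=-1.0000; B=V−Δ·S=47.6832
Node (2,2) S=55.8407: V=(p*·0.0000+(1−p*)·7.9547)/1.01=1.7029; Δ=(0.0000−7.9547)/(60.8664−40.2053)=-0.3850; B=V−Δ·S=23.2021
Node (1,0) S=33.8400: V=(p*·10.7976+(1−p*)·23.3184)/1.01=13.3711; Δ=(10.7976−23.3184)/(36.8856−24.3648)=-1.0000; B=V−Δ·S=47.2111
Node (1,1) S=51.2300: V=(p*·1.7029+(1−p*)·10.7976)/1.01=3.6330; Δ=(1.7029−10.7976)/(55.8407−36.8856)=-0.4798; B=V−Δ·S=28.2132
Node (0,0) S=47.0000: V=(p*·3.6330+(1−p*)·13.3711)/1.01=5.6817; Δ=(3.6330−13.3711)/(51.2300−33.8400)=-0.5600; B=V−Δ·S=32.0008
Check: Δ(0,0)·S0 + B(0,0) = 5.6817 = V0.

(0,0): Delta=-0.5600 Bond=32.0008
(1,0): Delta=-1.0000 Bond=47.2111
(1,1): Delta=-0.4798 Bond=28.2132
(2,0): Delta=-1.0000 Bond=47.6832
(2,1): Delta=-1.0000 Bond=47.6832
(2,2): Delta=-0.3850 Bond=23.2021
V0=5.6817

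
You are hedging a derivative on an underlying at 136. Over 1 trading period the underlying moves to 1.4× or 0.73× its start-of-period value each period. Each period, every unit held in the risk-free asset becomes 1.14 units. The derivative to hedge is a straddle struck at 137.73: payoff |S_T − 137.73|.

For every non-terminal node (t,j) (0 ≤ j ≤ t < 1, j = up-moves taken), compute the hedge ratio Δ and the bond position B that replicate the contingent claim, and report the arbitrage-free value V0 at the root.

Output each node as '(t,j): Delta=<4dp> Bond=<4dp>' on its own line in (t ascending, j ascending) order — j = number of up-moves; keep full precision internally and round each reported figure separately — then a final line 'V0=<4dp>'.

(0,0): Delta=0.1561 Bond=20.1373
V0=41.3612

The replicating-portfolio and risk-neutral prices coincide; use p* = (1.14−0.73)/(1.4−0.73) = 0.6119 for the latter.
Payoff layer (t=1): V(1,0)=38.4500, V(1,1)=52.6700
Node (0,0) S=136.0000: V=(p*·52.6700+(1−p*)·38.4500)/1.14=41.3612; Δ=(52.6700−38.4500)/(190.4000−99.2800)=0.1561; B=V−Δ·S=20.1373
Each (Δ,B) replicates both successor values, so the strategy is self-financing and V0 is arbitrage-free.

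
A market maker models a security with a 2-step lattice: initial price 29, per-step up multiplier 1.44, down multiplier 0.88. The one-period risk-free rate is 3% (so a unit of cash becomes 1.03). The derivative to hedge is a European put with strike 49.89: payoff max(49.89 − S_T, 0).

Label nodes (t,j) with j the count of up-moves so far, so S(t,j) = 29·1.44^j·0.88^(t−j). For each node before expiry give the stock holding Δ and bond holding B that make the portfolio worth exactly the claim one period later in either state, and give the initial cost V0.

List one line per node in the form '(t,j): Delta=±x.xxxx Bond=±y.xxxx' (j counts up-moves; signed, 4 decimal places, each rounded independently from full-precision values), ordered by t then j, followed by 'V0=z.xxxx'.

(0,0): Delta=-0.8360 Bond=42.9616
(1,0): Delta=-1.0000 Bond=48.4369
(1,1): Delta=-0.5619 Bond=32.8074
V0=18.7189

Risk-neutral probability p* = (R−d)/(u−d) = (1.03−0.88)/(1.44−0.88) = 0.2679.
Payoff layer (t=2): V(2,0)=27.4324, V(2,1)=13.1412, V(2,2)=0.0000
Node (1,0) S=25.5200: V=(p*·13.1412+(1−p*)·27.4324)/1.03=22.9169; Δ=(13.1412−27.4324)/(36.7488−22.4576)=-1.0000; B=V−Δ·S=48.4369
Node (1,1) S=41.7600: V=(p*·0.0000+(1−p*)·13.1412)/1.03=9.3410; Δ=(0.0000−13.1412)/(60.1344−36.7488)=-0.5619; B=V−Δ·S=32.8074
Node (0,0) S=29.0000: V=(p*·9.3410+(1−p*)·22.9169)/1.03=18.7189; Δ=(9.3410−22.9169)/(41.7600−25.5200)=-0.8360; B=V−Δ·S=42.9616
Check: Δ(0,0)·S0 + B(0,0) = 18.7189 = V0.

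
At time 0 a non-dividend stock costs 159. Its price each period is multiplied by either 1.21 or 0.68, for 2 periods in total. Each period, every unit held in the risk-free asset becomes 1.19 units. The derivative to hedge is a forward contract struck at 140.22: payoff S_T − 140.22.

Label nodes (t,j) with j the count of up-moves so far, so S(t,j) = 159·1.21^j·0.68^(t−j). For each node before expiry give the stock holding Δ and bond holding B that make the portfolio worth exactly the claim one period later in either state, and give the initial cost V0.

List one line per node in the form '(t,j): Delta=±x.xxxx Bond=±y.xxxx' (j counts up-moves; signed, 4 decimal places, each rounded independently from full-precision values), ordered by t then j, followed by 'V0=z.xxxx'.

(0,0): Delta=1.0000 Bond=-99.0184
(1,0): Delta=1.0000 Bond=-117.8319
(1,1): Delta=1.0000 Bond=-117.8319
V0=59.9816

Risk-neutral probability p* = (R−d)/(u−d) = (1.19−0.68)/(1.21−0.68) = 0.9623.
At expiry t=2: V(2,0)=-66.6984, V(2,1)=-9.3948, V(2,2)=92.5719
  t=1,j=0: stock 108.1200 → up 130.8252 (V=-9.3948), down 73.5216 (V=-66.6984). Price -9.7119; hedge Δ=1.0000, bond B=-117.8319.
  t=1,j=1: stock 192.3900 → up 232.7919 (V=92.5719), down 130.8252 (V=-9.3948). Price 74.5581; hedge Δ=1.0000, bond B=-117.8319.
  t=0,j=0: stock 159.0000 → up 192.3900 (V=74.5581), down 108.1200 (V=-9.7119). Price 59.9816; hedge Δ=1.0000, bond B=-99.0184.
The time-0 hedge costs 59.9816, which is the no-arbitrage price.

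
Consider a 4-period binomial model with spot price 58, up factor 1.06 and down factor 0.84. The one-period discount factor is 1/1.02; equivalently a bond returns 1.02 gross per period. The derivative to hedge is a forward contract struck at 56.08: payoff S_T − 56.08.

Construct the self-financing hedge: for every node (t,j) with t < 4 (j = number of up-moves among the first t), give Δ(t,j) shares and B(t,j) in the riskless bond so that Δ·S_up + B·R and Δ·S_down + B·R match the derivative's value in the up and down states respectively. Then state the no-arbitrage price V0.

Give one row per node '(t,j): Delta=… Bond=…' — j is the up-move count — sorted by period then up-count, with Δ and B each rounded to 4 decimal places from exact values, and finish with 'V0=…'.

Since d<R<u, set p* = (R−d)/(u−d) = 0.8182; price each node as the discounted p*-expectation of its children.
Payoff layer (t=4): V(4,0)=-27.2035, V(4,1)=-19.6406, V(4,2)=-10.0969, V(4,3)=1.9463, V(4,4)=17.1437
(3,0): S=34.3768. Δ = (V_up−V_dn)/(S_up−S_dn) = (-19.6406−-27.2035)/(36.4394−28.8765) = 1.0000. V = [p*·-19.6406 + (1−p*)·-27.2035]/1.02 = -20.6036. B = V − Δ·S = -54.9804.
(3,1): S=43.3803. Δ = (V_up−V_dn)/(S_up−S_dn) = (-10.0969−-19.6406)/(45.9831−36.4394) = 1.0000. V = [p*·-10.0969 + (1−p*)·-19.6406]/1.02 = -11.6001. B = V − Δ·S = -54.9804.
(3,2): S=54.7418. Δ = (V_up−V_dn)/(S_up−S_dn) = (1.9463−-10.0969)/(58.0263−45.9831) = 1.0000. V = [p*·1.9463 + (1−p*)·-10.0969]/1.02 = -0.2386. B = V − Δ·S = -54.9804.
(3,3): S=69.0789. Δ = (V_up−V_dn)/(S_up−S_dn) = (17.1437−1.9463)/(73.2237−58.0263) = 1.0000. V = [p*·17.1437 + (1−p*)·1.9463]/1.02 = 14.0985. B = V − Δ·S = -54.9804.
(2,0): S=40.9248. Δ = (V_up−V_dn)/(S_up−S_dn) = (-11.6001−-20.6036)/(43.3803−34.3768) = 1.0000. V = [p*·-11.6001 + (1−p*)·-20.6036]/1.02 = -12.9775. B = V − Δ·S = -53.9023.
(2,1): S=51.6432. Δ = (V_up−V_dn)/(S_up−S_dn) = (-0.2386−-11.6001)/(54.7418−43.3803) = 1.0000. V = [p*·-0.2386 + (1−p*)·-11.6001]/1.02 = -2.2591. B = V − Δ·S = -53.9023.
(2,2): S=65.1688. Δ = (V_up−V_dn)/(S_up−S_dn) = (14.0985−-0.2386)/(69.0789−54.7418) = 1.0000. V = [p*·14.0985 + (1−p*)·-0.2386]/1.02 = 11.2665. B = V − Δ·S = -53.9023.
(1,0): S=48.7200. Δ = (V_up−V_dn)/(S_up−S_dn) = (-2.2591−-12.9775)/(51.6432−40.9248) = 1.0000. V = [p*·-2.2591 + (1−p*)·-12.9775]/1.02 = -4.1254. B = V − Δ·S = -52.8454.
(1,1): S=61.4800. Δ = (V_up−V_dn)/(S_up−S_dn) = (11.2665−-2.2591)/(65.1688−51.6432) = 1.0000. V = [p*·11.2665 + (1−p*)·-2.2591]/1.02 = 8.6346. B = V − Δ·S = -52.8454.
(0,0): S=58.0000. Δ = (V_up−V_dn)/(S_up−S_dn) = (8.6346−-4.1254)/(61.4800−48.7200) = 1.0000. V = [p*·8.6346 + (1−p*)·-4.1254]/1.02 = 6.1907. B = V − Δ·S = -51.8093.
Self-financing check: at every node Δ·S+B equals the discounted successor values.

(0,0): Delta=1.0000 Bond=-51.8093
(1,0): Delta=1.0000 Bond=-52.8454
(1,1): Delta=1.0000 Bond=-52.8454
(2,0): Delta=1.0000 Bond=-53.9023
(2,1): Delta=1.0000 Bond=-53.9023
(2,2): Delta=1.0000 Bond=-53.9023
(3,0): Delta=1.0000 Bond=-54.9804
(3,1): Delta=1.0000 Bond=-54.9804
(3,2): Delta=1.0000 Bond=-54.9804
(3,3): Delta=1.0000 Bond=-54.9804
V0=6.1907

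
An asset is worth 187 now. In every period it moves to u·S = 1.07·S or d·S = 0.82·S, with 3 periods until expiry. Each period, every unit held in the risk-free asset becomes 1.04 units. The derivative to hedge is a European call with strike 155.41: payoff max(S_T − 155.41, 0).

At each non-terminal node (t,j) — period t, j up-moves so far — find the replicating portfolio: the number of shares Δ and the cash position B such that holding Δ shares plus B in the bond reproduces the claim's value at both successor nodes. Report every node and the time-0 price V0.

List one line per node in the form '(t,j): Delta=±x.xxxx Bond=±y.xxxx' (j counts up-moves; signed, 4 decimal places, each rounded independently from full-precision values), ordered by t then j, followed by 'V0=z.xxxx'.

(0,0): Delta=0.9039 Bond=-119.3988
(1,0): Delta=0.4447 Bond=-53.7703
(1,1): Delta=0.9519 Bond=-133.7754
(2,0): Delta=0.0000 Bond=0.0000
(2,1): Delta=0.4912 Bond=-63.5467
(2,2): Delta=1.0000 Bond=-149.4327
V0=49.6267

Under the risk-neutral measure, an up-move has probability p* = (R−d)/(u−d) = 0.8800 and values discount at R = 1.04.
Terminal values V(3,·): V(3,0)=0.0000, V(3,1)=0.0000, V(3,2)=20.1490, V(3,3)=73.6730
  t=2,j=0: stock 125.7388 → up 134.5405 (V=0.0000), down 103.1058 (V=0.0000). Price 0.0000; hedge Δ=0.0000, bond B=0.0000.
  t=2,j=1: stock 164.0738 → up 175.5590 (V=20.1490), down 134.5405 (V=0.0000). Price 17.0491; hedge Δ=0.4912, bond B=-63.5467.
  t=2,j=2: stock 214.0963 → up 229.0830 (V=73.6730), down 175.5590 (V=20.1490). Price 64.6636; hedge Δ=1.0000, bond B=-149.4327.
  t=1,j=0: stock 153.3400 → up 164.0738 (V=17.0491), down 125.7388 (V=0.0000). Price 14.4262; hedge Δ=0.4447, bond B=-53.7703.
  t=1,j=1: stock 200.0900 → up 214.0963 (V=64.6636), down 164.0738 (V=17.0491). Price 56.6826; hedge Δ=0.9519, bond B=-133.7754.
  t=0,j=0: stock 187.0000 → up 200.0900 (V=56.6826), down 153.3400 (V=14.4262). Price 49.6267; hedge Δ=0.9039, bond B=-119.3988.
Check: Δ(0,0)·S0 + B(0,0) = 49.6267 = V0.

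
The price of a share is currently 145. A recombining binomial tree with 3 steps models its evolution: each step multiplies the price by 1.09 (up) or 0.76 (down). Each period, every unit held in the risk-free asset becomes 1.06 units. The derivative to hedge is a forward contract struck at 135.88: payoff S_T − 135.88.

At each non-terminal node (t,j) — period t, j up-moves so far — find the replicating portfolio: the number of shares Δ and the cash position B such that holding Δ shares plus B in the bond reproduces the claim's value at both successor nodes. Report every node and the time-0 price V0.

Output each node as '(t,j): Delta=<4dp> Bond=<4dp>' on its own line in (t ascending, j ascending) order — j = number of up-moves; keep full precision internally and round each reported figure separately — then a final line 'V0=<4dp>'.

(0,0): Delta=1.0000 Bond=-114.0875
(1,0): Delta=1.0000 Bond=-120.9327
(1,1): Delta=1.0000 Bond=-120.9327
(2,0): Delta=1.0000 Bond=-128.1887
(2,1): Delta=1.0000 Bond=-128.1887
(2,2): Delta=1.0000 Bond=-128.1887
V0=30.9125

No-arbitrage ⇒ martingale measure with p* = (R−d)/(u−d) = 0.9091.
Payoff layer (t=3): V(3,0)=-72.2285, V(3,1)=-44.5903, V(3,2)=-4.9514, V(3,3)=51.8992
(2,0): S=83.7520. Δ = (V_up−V_dn)/(S_up−S_dn) = (-44.5903−-72.2285)/(91.2897−63.6515) = 1.0000. V = [p*·-44.5903 + (1−p*)·-72.2285]/1.06 = -44.4367. B = V − Δ·S = -128.1887.
(2,1): S=120.1180. Δ = (V_up−V_dn)/(S_up−S_dn) = (-4.9514−-44.5903)/(130.9286−91.2897) = 1.0000. V = [p*·-4.9514 + (1−p*)·-44.5903]/1.06 = -8.0707. B = V − Δ·S = -128.1887.
(2,2): S=172.2745. Δ = (V_up−V_dn)/(S_up−S_dn) = (51.8992−-4.9514)/(187.7792−130.9286) = 1.0000. V = [p*·51.8992 + (1−p*)·-4.9514]/1.06 = 44.0858. B = V − Δ·S = -128.1887.
(1,0): S=110.2000. Δ = (V_up−V_dn)/(S_up−S_dn) = (-8.0707−-44.4367)/(120.1180−83.7520) = 1.0000. V = [p*·-8.0707 + (1−p*)·-44.4367]/1.06 = -10.7327. B = V − Δ·S = -120.9327.
(1,1): S=158.0500. Δ = (V_up−V_dn)/(S_up−S_dn) = (44.0858−-8.0707)/(172.2745−120.1180) = 1.0000. V = [p*·44.0858 + (1−p*)·-8.0707]/1.06 = 37.1173. B = V − Δ·S = -120.9327.
(0,0): S=145.0000. Δ = (V_up−V_dn)/(S_up−S_dn) = (37.1173−-10.7327)/(158.0500−110.2000) = 1.0000. V = [p*·37.1173 + (1−p*)·-10.7327]/1.06 = 30.9125. B = V − Δ·S = -114.0875.
Self-financing check: at every node Δ·S+B equals the discounted successor values.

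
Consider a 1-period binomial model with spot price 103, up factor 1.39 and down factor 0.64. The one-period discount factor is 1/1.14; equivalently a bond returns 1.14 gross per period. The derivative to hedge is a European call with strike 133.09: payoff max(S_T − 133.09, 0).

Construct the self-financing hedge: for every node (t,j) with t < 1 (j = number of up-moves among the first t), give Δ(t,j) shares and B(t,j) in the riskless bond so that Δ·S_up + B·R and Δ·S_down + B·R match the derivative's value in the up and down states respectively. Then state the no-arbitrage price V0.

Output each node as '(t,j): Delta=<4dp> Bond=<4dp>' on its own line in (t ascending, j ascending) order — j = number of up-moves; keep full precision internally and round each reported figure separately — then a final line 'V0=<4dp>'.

(0,0): Delta=0.1305 Bond=-7.5453
V0=5.8947

Since d<R<u, set p* = (R−d)/(u−d) = 0.6667; price each node as the discounted p*-expectation of its children.
Payoff layer (t=1): V(1,0)=0.0000, V(1,1)=10.0800
Node (0,0) S=103.0000: V=(p*·10.0800+(1−p*)·0.0000)/1.14=5.8947; Δ=(10.0800−0.0000)/(143.1700−65.9200)=0.1305; B=V−Δ·S=-7.5453
Root portfolio cost Δ·103+B reproduces V0=5.8947.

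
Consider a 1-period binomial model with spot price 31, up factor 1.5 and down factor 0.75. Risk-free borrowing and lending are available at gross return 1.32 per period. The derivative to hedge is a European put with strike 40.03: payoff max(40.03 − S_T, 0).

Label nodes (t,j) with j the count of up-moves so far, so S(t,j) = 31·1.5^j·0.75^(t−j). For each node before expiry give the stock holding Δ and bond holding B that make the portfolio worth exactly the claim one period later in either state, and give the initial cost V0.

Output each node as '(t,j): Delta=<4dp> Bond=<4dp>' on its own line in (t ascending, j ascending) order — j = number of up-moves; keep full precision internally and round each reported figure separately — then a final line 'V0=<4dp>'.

Since d<R<u, set p* = (R−d)/(u−d) = 0.7600; price each node as the discounted p*-expectation of its children.
Terminal payoffs: V(1,0)=16.7800, V(1,1)=0.0000
(0,0): S=31.0000. Δ = (V_up−V_dn)/(S_up−S_dn) = (0.0000−16.7800)/(46.5000−23.2500) = -0.7217. V = [p*·0.0000 + (1−p*)·16.7800]/1.32 = 3.0509. B = V − Δ·S = 25.4242.
Self-financing check: at every node Δ·S+B equals the discounted successor values.

(0,0): Delta=-0.7217 Bond=25.4242
V0=3.0509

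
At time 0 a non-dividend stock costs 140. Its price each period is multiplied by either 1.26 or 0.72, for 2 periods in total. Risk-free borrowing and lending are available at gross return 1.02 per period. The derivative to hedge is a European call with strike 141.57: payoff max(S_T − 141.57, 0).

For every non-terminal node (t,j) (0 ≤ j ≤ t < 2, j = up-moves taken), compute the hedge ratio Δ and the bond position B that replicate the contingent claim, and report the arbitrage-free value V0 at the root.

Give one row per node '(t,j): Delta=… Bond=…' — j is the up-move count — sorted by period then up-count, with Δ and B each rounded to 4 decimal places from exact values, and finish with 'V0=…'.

Since d<R<u, set p* = (R−d)/(u−d) = 0.5556; price each node as the discounted p*-expectation of its children.
Payoff layer (t=2): V(2,0)=0.0000, V(2,1)=0.0000, V(2,2)=80.6940
  t=1,j=0: stock 100.8000 → up 127.0080 (V=0.0000), down 72.5760 (V=0.0000). Price 0.0000; hedge Δ=0.0000, bond B=0.0000.
  t=1,j=1: stock 176.4000 → up 222.2640 (V=80.6940), down 127.0080 (V=0.0000). Price 43.9510; hedge Δ=0.8471, bond B=-105.4824.
  t=0,j=0: stock 140.0000 → up 176.4000 (V=43.9510), down 100.8000 (V=0.0000). Price 23.9384; hedge Δ=0.5814, bond B=-57.4523.
Root portfolio cost Δ·140+B reproduces V0=23.9384.

(0,0): Delta=0.5814 Bond=-57.4523
(1,0): Delta=0.0000 Bond=0.0000
(1,1): Delta=0.8471 Bond=-105.4824
V0=23.9384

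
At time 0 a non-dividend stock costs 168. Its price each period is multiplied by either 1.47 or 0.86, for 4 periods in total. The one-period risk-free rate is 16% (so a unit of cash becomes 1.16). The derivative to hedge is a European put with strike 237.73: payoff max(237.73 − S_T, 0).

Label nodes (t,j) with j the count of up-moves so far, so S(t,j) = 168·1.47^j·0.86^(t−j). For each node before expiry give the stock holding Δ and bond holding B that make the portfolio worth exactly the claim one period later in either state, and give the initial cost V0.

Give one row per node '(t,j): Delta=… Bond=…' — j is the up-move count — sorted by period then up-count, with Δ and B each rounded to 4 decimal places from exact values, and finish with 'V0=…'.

(0,0): Delta=-0.2456 Bond=58.1335
(1,0): Delta=-0.4819 Bond=101.5744
(1,1): Delta=-0.1028 Bond=32.1573
(2,0): Delta=-0.8279 Bond=160.8180
(2,1): Delta=-0.2727 Bond=73.4016
(2,2): Delta=0.0000 Bond=0.0000
(3,0): Delta=-1.0000 Bond=204.9397
(3,1): Delta=-0.7239 Bond=167.5451
(3,2): Delta=0.0000 Bond=0.0000
(3,3): Delta=0.0000 Bond=0.0000
V0=16.8727

No-arbitrage ⇒ martingale measure with p* = (R−d)/(u−d) = 0.4918.
At expiry t=4: V(4,0)=145.8326, V(4,1)=80.6496, V(4,2)=0.0000, V(4,3)=0.0000, V(4,4)=0.0000
(3,0): S=106.8574. Δ = (V_up−V_dn)/(S_up−S_dn) = (80.6496−145.8326)/(157.0804−91.8974) = -1.0000. V = [p*·80.6496 + (1−p*)·145.8326]/1.16 = 98.0822. B = V − Δ·S = 204.9397.
(3,1): S=182.6516. Δ = (V_up−V_dn)/(S_up−S_dn) = (0.0000−80.6496)/(268.4979−157.0804) = -0.7239. V = [p*·0.0000 + (1−p*)·80.6496]/1.16 = 35.3326. B = V − Δ·S = 167.5451.
(3,2): S=312.2068. Δ = (V_up−V_dn)/(S_up−S_dn) = (0.0000−0.0000)/(458.9440−268.4979) = 0.0000. V = [p*·0.0000 + (1−p*)·0.0000]/1.16 = 0.0000. B = V − Δ·S = 0.0000.
(3,3): S=533.6559. Δ = (V_up−V_dn)/(S_up−S_dn) = (0.0000−0.0000)/(784.4741−458.9440) = 0.0000. V = [p*·0.0000 + (1−p*)·0.0000]/1.16 = 0.0000. B = V − Δ·S = 0.0000.
(2,0): S=124.2528. Δ = (V_up−V_dn)/(S_up−S_dn) = (35.3326−98.0822)/(182.6516−106.8574) = -0.8279. V = [p*·35.3326 + (1−p*)·98.0822]/1.16 = 57.9498. B = V − Δ·S = 160.8180.
(2,1): S=212.3856. Δ = (V_up−V_dn)/(S_up−S_dn) = (0.0000−35.3326)/(312.2068−182.6516) = -0.2727. V = [p*·0.0000 + (1−p*)·35.3326]/1.16 = 15.4793. B = V − Δ·S = 73.4016.
(2,2): S=363.0312. Δ = (V_up−V_dn)/(S_up−S_dn) = (0.0000−0.0000)/(533.6559−312.2068) = 0.0000. V = [p*·0.0000 + (1−p*)·0.0000]/1.16 = 0.0000. B = V − Δ·S = 0.0000.
(1,0): S=144.4800. Δ = (V_up−V_dn)/(S_up−S_dn) = (15.4793−57.9498)/(212.3856−124.2528) = -0.4819. V = [p*·15.4793 + (1−p*)·57.9498]/1.16 = 31.9506. B = V − Δ·S = 101.5744.
(1,1): S=246.9600. Δ = (V_up−V_dn)/(S_up−S_dn) = (0.0000−15.4793)/(363.0312−212.3856) = -0.1028. V = [p*·0.0000 + (1−p*)·15.4793]/1.16 = 6.7815. B = V − Δ·S = 32.1573.
(0,0): S=168.0000. Δ = (V_up−V_dn)/(S_up−S_dn) = (6.7815−31.9506)/(246.9600−144.4800) = -0.2456. V = [p*·6.7815 + (1−p*)·31.9506]/1.16 = 16.8727. B = V − Δ·S = 58.1335.
Self-financing check: at every node Δ·S+B equals the discounted successor values.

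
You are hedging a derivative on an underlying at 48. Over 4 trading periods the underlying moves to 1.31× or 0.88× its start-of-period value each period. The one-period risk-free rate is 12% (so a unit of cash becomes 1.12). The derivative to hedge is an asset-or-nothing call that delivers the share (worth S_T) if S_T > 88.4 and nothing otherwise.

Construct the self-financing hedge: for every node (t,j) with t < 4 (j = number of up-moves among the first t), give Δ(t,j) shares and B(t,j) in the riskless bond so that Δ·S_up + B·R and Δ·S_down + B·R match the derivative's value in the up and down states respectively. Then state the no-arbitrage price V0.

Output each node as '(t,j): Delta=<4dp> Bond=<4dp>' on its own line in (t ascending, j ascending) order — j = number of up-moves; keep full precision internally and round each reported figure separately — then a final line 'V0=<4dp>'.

Since d<R<u, set p* = (R−d)/(u−d) = 0.5581; price each node as the discounted p*-expectation of its children.
Terminal values V(4,·): V(4,0)=0.0000, V(4,1)=0.0000, V(4,2)=0.0000, V(4,3)=94.9594, V(4,4)=141.3600
Node (3,0) S=32.7107: V=(p*·0.0000+(1−p*)·0.0000)/1.12=0.0000; Δ=(0.0000−0.0000)/(42.8510−28.7854)=0.0000; B=V−Δ·S=0.0000
Node (3,1) S=48.6943: V=(p*·0.0000+(1−p*)·0.0000)/1.12=0.0000; Δ=(0.0000−0.0000)/(63.7895−42.8510)=0.0000; B=V−Δ·S=0.0000
Node (3,2) S=72.4881: V=(p*·94.9594+(1−p*)·0.0000)/1.12=47.3219; Δ=(94.9594−0.0000)/(94.9594−63.7895)=3.0465; B=V−Δ·S=-173.5138
Node (3,3) S=107.9084: V=(p*·141.3600+(1−p*)·94.9594)/1.12=107.9084; Δ=(141.3600−94.9594)/(141.3600−94.9594)=1.0000; B=V−Δ·S=0.0000
Node (2,0) S=37.1712: V=(p*·0.0000+(1−p*)·0.0000)/1.12=0.0000; Δ=(0.0000−0.0000)/(48.6943−32.7107)=0.0000; B=V−Δ·S=0.0000
Node (2,1) S=55.3344: V=(p*·47.3219+(1−p*)·0.0000)/1.12=23.5824; Δ=(47.3219−0.0000)/(72.4881−48.6943)=1.9888; B=V−Δ·S=-86.4687
Node (2,2) S=82.3728: V=(p*·107.9084+(1−p*)·47.3219)/1.12=72.4443; Δ=(107.9084−47.3219)/(107.9084−72.4881)=1.7105; B=V−Δ·S=-68.4544
Node (1,0) S=42.2400: V=(p*·23.5824+(1−p*)·0.0000)/1.12=11.7520; Δ=(23.5824−0.0000)/(55.3344−37.1712)=1.2984; B=V−Δ·S=-43.0907
Node (1,1) S=62.8800: V=(p*·72.4443+(1−p*)·23.5824)/1.12=45.4055; Δ=(72.4443−23.5824)/(82.3728−55.3344)=1.8071; B=V−Δ·S=-68.2269
Node (0,0) S=48.0000: V=(p*·45.4055+(1−p*)·11.7520)/1.12=27.2637; Δ=(45.4055−11.7520)/(62.8800−42.2400)=1.6305; B=V−Δ·S=-51.0002
Each (Δ,B) replicates both successor values, so the strategy is self-financing and V0 is arbitrage-free.

(0,0): Delta=1.6305 Bond=-51.0002
(1,0): Delta=1.2984 Bond=-43.0907
(1,1): Delta=1.8071 Bond=-68.2269
(2,0): Delta=0.0000 Bond=0.0000
(2,1): Delta=1.9888 Bond=-86.4687
(2,2): Delta=1.7105 Bond=-68.4544
(3,0): Delta=0.0000 Bond=0.0000
(3,1): Delta=0.0000 Bond=0.0000
(3,2): Delta=3.0465 Bond=-173.5138
(3,3): Delta=1.0000 Bond=0.0000
V0=27.2637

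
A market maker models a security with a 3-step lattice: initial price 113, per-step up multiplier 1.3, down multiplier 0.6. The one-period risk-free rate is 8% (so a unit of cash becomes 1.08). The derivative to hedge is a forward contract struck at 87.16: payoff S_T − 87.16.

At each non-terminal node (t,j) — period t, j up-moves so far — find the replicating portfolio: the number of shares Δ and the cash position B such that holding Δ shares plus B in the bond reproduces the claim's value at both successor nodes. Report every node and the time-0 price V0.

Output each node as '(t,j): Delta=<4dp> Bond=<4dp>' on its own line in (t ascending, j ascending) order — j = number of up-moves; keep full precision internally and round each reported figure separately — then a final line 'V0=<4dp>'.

(0,0): Delta=1.0000 Bond=-69.1904
(1,0): Delta=1.0000 Bond=-74.7257
(1,1): Delta=1.0000 Bond=-74.7257
(2,0): Delta=1.0000 Bond=-80.7037
(2,1): Delta=1.0000 Bond=-80.7037
(2,2): Delta=1.0000 Bond=-80.7037
V0=43.8096

No-arbitrage ⇒ martingale measure with p* = (R−d)/(u−d) = 0.6857.
Terminal values V(3,·): V(3,0)=-62.7520, V(3,1)=-34.2760, V(3,2)=27.4220, V(3,3)=161.1010
Node (2,0) S=40.6800: V=(p*·-34.2760+(1−p*)·-62.7520)/1.08=-40.0237; Δ=(-34.2760−-62.7520)/(52.8840−24.4080)=1.0000; B=V−Δ·S=-80.7037
Node (2,1) S=88.1400: V=(p*·27.4220+(1−p*)·-34.2760)/1.08=7.4363; Δ=(27.4220−-34.2760)/(114.5820−52.8840)=1.0000; B=V−Δ·S=-80.7037
Node (2,2) S=190.9700: V=(p*·161.1010+(1−p*)·27.4220)/1.08=110.2663; Δ=(161.1010−27.4220)/(248.2610−114.5820)=1.0000; B=V−Δ·S=-80.7037
Node (1,0) S=67.8000: V=(p*·7.4363+(1−p*)·-40.0237)/1.08=-6.9257; Δ=(7.4363−-40.0237)/(88.1400−40.6800)=1.0000; B=V−Δ·S=-74.7257
Node (1,1) S=146.9000: V=(p*·110.2663+(1−p*)·7.4363)/1.08=72.1743; Δ=(110.2663−7.4363)/(190.9700−88.1400)=1.0000; B=V−Δ·S=-74.7257
Node (0,0) S=113.0000: V=(p*·72.1743+(1−p*)·-6.9257)/1.08=43.8096; Δ=(72.1743−-6.9257)/(146.9000−67.8000)=1.0000; B=V−Δ·S=-69.1904
Self-financing check: at every node Δ·S+B equals the discounted successor values.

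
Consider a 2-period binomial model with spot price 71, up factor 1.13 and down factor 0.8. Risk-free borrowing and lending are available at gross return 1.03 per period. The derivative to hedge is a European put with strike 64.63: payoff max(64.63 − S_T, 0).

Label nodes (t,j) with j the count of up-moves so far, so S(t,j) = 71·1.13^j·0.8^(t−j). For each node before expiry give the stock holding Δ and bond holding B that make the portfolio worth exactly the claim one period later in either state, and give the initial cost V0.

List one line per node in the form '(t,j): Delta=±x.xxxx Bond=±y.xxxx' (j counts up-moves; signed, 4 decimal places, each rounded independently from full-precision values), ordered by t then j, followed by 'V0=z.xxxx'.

Since d<R<u, set p* = (R−d)/(u−d) = 0.6970; price each node as the discounted p*-expectation of its children.
At expiry t=2: V(2,0)=19.1900, V(2,1)=0.4460, V(2,2)=0.0000
Node (1,0) S=56.8000: V=(p*·0.4460+(1−p*)·19.1900)/1.03=5.9476; Δ=(0.4460−19.1900)/(64.1840−45.4400)=-1.0000; B=V−Δ·S=62.7476
Node (1,1) S=80.2300: V=(p*·0.0000+(1−p*)·0.4460)/1.03=0.1312; Δ=(0.0000−0.4460)/(90.6599−64.1840)=-0.0168; B=V−Δ·S=1.4827
Node (0,0) S=71.0000: V=(p*·0.1312+(1−p*)·5.9476)/1.03=1.8386; Δ=(0.1312−5.9476)/(80.2300−56.8000)=-0.2482; B=V−Δ·S=19.4639
The time-0 hedge costs 1.8386, which is the no-arbitrage price.

(0,0): Delta=-0.2482 Bond=19.4639
(1,0): Delta=-1.0000 Bond=62.7476
(1,1): Delta=-0.0168 Bond=1.4827
V0=1.8386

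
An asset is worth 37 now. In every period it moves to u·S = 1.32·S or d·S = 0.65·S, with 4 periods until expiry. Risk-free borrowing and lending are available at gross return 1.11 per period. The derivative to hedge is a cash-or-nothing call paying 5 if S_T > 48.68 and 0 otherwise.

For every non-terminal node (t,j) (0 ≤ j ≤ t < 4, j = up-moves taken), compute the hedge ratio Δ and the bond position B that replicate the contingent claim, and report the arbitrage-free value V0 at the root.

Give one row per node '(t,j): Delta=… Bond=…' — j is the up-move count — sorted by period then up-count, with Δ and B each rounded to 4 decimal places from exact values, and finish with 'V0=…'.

Since d<R<u, set p* = (R−d)/(u−d) = 0.6866; price each node as the discounted p*-expectation of its children.
Terminal values V(4,·): V(4,0)=0.0000, V(4,1)=0.0000, V(4,2)=0.0000, V(4,3)=5.0000, V(4,4)=5.0000
Node (3,0) S=10.1611: V=(p*·0.0000+(1−p*)·0.0000)/1.11=0.0000; Δ=(0.0000−0.0000)/(13.4127−6.6047)=0.0000; B=V−Δ·S=0.0000
Node (3,1) S=20.6349: V=(p*·0.0000+(1−p*)·0.0000)/1.11=0.0000; Δ=(0.0000−0.0000)/(27.2381−13.4127)=0.0000; B=V−Δ·S=0.0000
Node (3,2) S=41.9047: V=(p*·5.0000+(1−p*)·0.0000)/1.11=3.0926; Δ=(5.0000−0.0000)/(55.3142−27.2381)=0.1781; B=V−Δ·S=-4.3700
Node (3,3) S=85.0988: V=(p*·5.0000+(1−p*)·5.0000)/1.11=4.5045; Δ=(5.0000−5.0000)/(112.3304−55.3142)=0.0000; B=V−Δ·S=4.5045
Node (2,0) S=15.6325: V=(p*·0.0000+(1−p*)·0.0000)/1.11=0.0000; Δ=(0.0000−0.0000)/(20.6349−10.1611)=0.0000; B=V−Δ·S=0.0000
Node (2,1) S=31.7460: V=(p*·3.0926+(1−p*)·0.0000)/1.11=1.9129; Δ=(3.0926−0.0000)/(41.9047−20.6349)=0.1454; B=V−Δ·S=-2.7030
Node (2,2) S=64.4688: V=(p*·4.5045+(1−p*)·3.0926)/1.11=3.6594; Δ=(4.5045−3.0926)/(85.0988−41.9047)=0.0327; B=V−Δ·S=1.5522
Node (1,0) S=24.0500: V=(p*·1.9129+(1−p*)·0.0000)/1.11=1.1832; Δ=(1.9129−0.0000)/(31.7460−15.6325)=0.1187; B=V−Δ·S=-1.6719
Node (1,1) S=48.8400: V=(p*·3.6594+(1−p*)·1.9129)/1.11=2.8036; Δ=(3.6594−1.9129)/(64.4688−31.7460)=0.0534; B=V−Δ·S=0.1968
Node (0,0) S=37.0000: V=(p*·2.8036+(1−p*)·1.1832)/1.11=2.0682; Δ=(2.8036−1.1832)/(48.8400−24.0500)=0.0654; B=V−Δ·S=-0.3504
Check: Δ(0,0)·S0 + B(0,0) = 2.0682 = V0.

(0,0): Delta=0.0654 Bond=-0.3504
(1,0): Delta=0.1187 Bond=-1.6719
(1,1): Delta=0.0534 Bond=0.1968
(2,0): Delta=0.0000 Bond=0.0000
(2,1): Delta=0.1454 Bond=-2.7030
(2,2): Delta=0.0327 Bond=1.5522
(3,0): Delta=0.0000 Bond=0.0000
(3,1): Delta=0.0000 Bond=0.0000
(3,2): Delta=0.1781 Bond=-4.3700
(3,3): Delta=0.0000 Bond=4.5045
V0=2.0682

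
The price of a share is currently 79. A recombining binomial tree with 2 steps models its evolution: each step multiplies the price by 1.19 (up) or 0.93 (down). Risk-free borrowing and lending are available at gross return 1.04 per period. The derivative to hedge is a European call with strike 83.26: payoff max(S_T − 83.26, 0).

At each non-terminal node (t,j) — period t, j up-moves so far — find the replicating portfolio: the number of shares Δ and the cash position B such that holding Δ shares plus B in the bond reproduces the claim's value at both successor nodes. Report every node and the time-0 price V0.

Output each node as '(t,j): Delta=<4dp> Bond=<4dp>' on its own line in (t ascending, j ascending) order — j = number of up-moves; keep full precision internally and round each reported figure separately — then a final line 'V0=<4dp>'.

(0,0): Delta=0.5967 Bond=-40.5226
(1,0): Delta=0.2183 Bond=-14.3397
(1,1): Delta=1.0000 Bond=-80.0577
V0=6.6167

Since d<R<u, set p* = (R−d)/(u−d) = 0.4231; price each node as the discounted p*-expectation of its children.
Payoff layer (t=2): V(2,0)=0.0000, V(2,1)=4.1693, V(2,2)=28.6119
(1,0): S=73.4700. Δ = (V_up−V_dn)/(S_up−S_dn) = (4.1693−0.0000)/(87.4293−68.3271) = 0.2183. V = [p*·4.1693 + (1−p*)·0.0000]/1.04 = 1.6961. B = V − Δ·S = -14.3397.
(1,1): S=94.0100. Δ = (V_up−V_dn)/(S_up−S_dn) = (28.6119−4.1693)/(111.8719−87.4293) = 1.0000. V = [p*·28.6119 + (1−p*)·4.1693]/1.04 = 13.9523. B = V − Δ·S = -80.0577.
(0,0): S=79.0000. Δ = (V_up−V_dn)/(S_up−S_dn) = (13.9523−1.6961)/(94.0100−73.4700) = 0.5967. V = [p*·13.9523 + (1−p*)·1.6961]/1.04 = 6.6167. B = V − Δ·S = -40.5226.
Root portfolio cost Δ·79+B reproduces V0=6.6167.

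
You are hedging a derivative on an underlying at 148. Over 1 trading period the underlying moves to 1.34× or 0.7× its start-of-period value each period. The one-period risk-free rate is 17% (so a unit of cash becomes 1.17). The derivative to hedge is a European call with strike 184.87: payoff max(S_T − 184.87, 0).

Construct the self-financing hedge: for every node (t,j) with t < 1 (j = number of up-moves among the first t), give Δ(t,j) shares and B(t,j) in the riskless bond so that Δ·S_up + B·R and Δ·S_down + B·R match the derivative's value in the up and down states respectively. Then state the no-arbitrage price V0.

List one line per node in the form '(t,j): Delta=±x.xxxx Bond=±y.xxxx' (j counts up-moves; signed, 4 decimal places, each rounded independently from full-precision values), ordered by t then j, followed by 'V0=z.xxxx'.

(0,0): Delta=0.1420 Bond=-12.5735
V0=8.4422

Since d<R<u, set p* = (R−d)/(u−d) = 0.7344; price each node as the discounted p*-expectation of its children.
Terminal payoffs: V(1,0)=0.0000, V(1,1)=13.4500
(0,0): S=148.0000. Δ = (V_up−V_dn)/(S_up−S_dn) = (13.4500−0.0000)/(198.3200−103.6000) = 0.1420. V = [p*·13.4500 + (1−p*)·0.0000]/1.17 = 8.4422. B = V − Δ·S = -12.5735.
Self-financing check: at every node Δ·S+B equals the discounted successor values.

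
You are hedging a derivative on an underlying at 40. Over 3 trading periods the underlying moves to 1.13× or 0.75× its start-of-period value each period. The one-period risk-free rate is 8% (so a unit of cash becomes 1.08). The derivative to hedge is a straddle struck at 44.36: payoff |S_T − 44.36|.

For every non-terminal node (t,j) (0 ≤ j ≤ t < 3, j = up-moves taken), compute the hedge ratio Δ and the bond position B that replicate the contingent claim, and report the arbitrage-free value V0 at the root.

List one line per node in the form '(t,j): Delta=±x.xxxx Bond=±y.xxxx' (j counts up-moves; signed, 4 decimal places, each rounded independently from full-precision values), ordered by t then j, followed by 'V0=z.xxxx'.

(0,0): Delta=0.1362 Bond=3.6520
(1,0): Delta=-1.0000 Bond=38.0316
(1,1): Delta=0.2505 Bond=-1.2206
(2,0): Delta=-1.0000 Bond=41.0741
(2,1): Delta=-1.0000 Bond=41.0741
(2,2): Delta=0.3763 Bond=-7.7413
V0=9.1018

Since d<R<u, set p* = (R−d)/(u−d) = 0.8684; price each node as the discounted p*-expectation of its children.
Payoff layer (t=3): V(3,0)=27.4850, V(3,1)=18.9350, V(3,2)=6.0530, V(3,3)=13.3559
Node (2,0) S=22.5000: V=(p*·18.9350+(1−p*)·27.4850)/1.08=18.5741; Δ=(18.9350−27.4850)/(25.4250−16.8750)=-1.0000; B=V−Δ·S=41.0741
Node (2,1) S=33.9000: V=(p*·6.0530+(1−p*)·18.9350)/1.08=7.1741; Δ=(6.0530−18.9350)/(38.3070−25.4250)=-1.0000; B=V−Δ·S=41.0741
Node (2,2) S=51.0760: V=(p*·13.3559+(1−p*)·6.0530)/1.08=11.4768; Δ=(13.3559−6.0530)/(57.7159−38.3070)=0.3763; B=V−Δ·S=-7.7413
Node (1,0) S=30.0000: V=(p*·7.1741+(1−p*)·18.5741)/1.08=8.0316; Δ=(7.1741−18.5741)/(33.9000−22.5000)=-1.0000; B=V−Δ·S=38.0316
Node (1,1) S=45.2000: V=(p*·11.4768+(1−p*)·7.1741)/1.08=10.1025; Δ=(11.4768−7.1741)/(51.0760−33.9000)=0.2505; B=V−Δ·S=-1.2206
Node (0,0) S=40.0000: V=(p*·10.1025+(1−p*)·8.0316)/1.08=9.1018; Δ=(10.1025−8.0316)/(45.2000−30.0000)=0.1362; B=V−Δ·S=3.6520
Check: Δ(0,0)·S0 + B(0,0) = 9.1018 = V0.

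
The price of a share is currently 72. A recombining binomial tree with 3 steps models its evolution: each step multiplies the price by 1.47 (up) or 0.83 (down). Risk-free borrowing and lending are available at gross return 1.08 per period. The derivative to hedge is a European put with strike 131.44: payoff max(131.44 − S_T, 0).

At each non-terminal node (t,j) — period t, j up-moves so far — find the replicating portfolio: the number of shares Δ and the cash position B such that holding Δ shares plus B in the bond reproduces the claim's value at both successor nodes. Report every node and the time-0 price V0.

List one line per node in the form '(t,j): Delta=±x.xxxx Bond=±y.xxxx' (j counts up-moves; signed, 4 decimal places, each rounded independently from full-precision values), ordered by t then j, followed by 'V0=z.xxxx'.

(0,0): Delta=-0.7239 Bond=89.0613
(1,0): Delta=-1.0000 Bond=112.6886
(1,1): Delta=-0.4806 Bond=70.4424
(2,0): Delta=-1.0000 Bond=121.7037
(2,1): Delta=-1.0000 Bond=121.7037
(2,2): Delta=-0.0231 Bond=4.9013
V0=36.9437

Risk-neutral probability p* = (R−d)/(u−d) = (1.08−0.83)/(1.47−0.83) = 0.3906.
Terminal values V(3,·): V(3,0)=90.2713, V(3,1)=58.5268, V(3,2)=2.3046, V(3,3)=0.0000
Node (2,0) S=49.6008: V=(p*·58.5268+(1−p*)·90.2713)/1.08=72.1029; Δ=(58.5268−90.2713)/(72.9132−41.1687)=-1.0000; B=V−Δ·S=121.7037
Node (2,1) S=87.8472: V=(p*·2.3046+(1−p*)·58.5268)/1.08=33.8565; Δ=(2.3046−58.5268)/(129.1354−72.9132)=-1.0000; B=V−Δ·S=121.7037
Node (2,2) S=155.5848: V=(p*·0.0000+(1−p*)·2.3046)/1.08=1.3003; Δ=(0.0000−2.3046)/(228.7097−129.1354)=-0.0231; B=V−Δ·S=4.9013
Node (1,0) S=59.7600: V=(p*·33.8565+(1−p*)·72.1029)/1.08=52.9286; Δ=(33.8565−72.1029)/(87.8472−49.6008)=-1.0000; B=V−Δ·S=112.6886
Node (1,1) S=105.8400: V=(p*·1.3003+(1−p*)·33.8565)/1.08=19.5734; Δ=(1.3003−33.8565)/(155.5848−87.8472)=-0.4806; B=V−Δ·S=70.4424
Node (0,0) S=72.0000: V=(p*·19.5734+(1−p*)·52.9286)/1.08=36.9437; Δ=(19.5734−52.9286)/(105.8400−59.7600)=-0.7239; B=V−Δ·S=89.0613
Root portfolio cost Δ·72+B reproduces V0=36.9437.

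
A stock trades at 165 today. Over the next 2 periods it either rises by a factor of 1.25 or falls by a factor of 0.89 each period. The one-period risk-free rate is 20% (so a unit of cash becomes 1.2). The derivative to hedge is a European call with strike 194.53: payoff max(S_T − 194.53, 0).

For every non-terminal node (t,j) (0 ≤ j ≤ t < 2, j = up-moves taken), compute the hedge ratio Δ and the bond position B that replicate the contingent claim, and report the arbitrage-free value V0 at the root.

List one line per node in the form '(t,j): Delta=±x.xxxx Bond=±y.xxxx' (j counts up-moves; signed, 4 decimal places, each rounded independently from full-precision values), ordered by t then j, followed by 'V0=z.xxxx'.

The replicating-portfolio and risk-neutral prices coincide; use p* = (1.2−0.89)/(1.25−0.89) = 0.8611 for the latter.
At expiry t=2: V(2,0)=0.0000, V(2,1)=0.0000, V(2,2)=63.2825
Node (1,0) S=146.8500: V=(p*·0.0000+(1−p*)·0.0000)/1.2=0.0000; Δ=(0.0000−0.0000)/(183.5625−130.6965)=0.0000; B=V−Δ·S=0.0000
Node (1,1) S=206.2500: V=(p*·63.2825+(1−p*)·0.0000)/1.2=45.4111; Δ=(63.2825−0.0000)/(257.8125−183.5625)=0.8523; B=V−Δ·S=-130.3737
Node (0,0) S=165.0000: V=(p*·45.4111+(1−p*)·0.0000)/1.2=32.5866; Δ=(45.4111−0.0000)/(206.2500−146.8500)=0.7645; B=V−Δ·S=-93.5552
Check: Δ(0,0)·S0 + B(0,0) = 32.5866 = V0.

(0,0): Delta=0.7645 Bond=-93.5552
(1,0): Delta=0.0000 Bond=0.0000
(1,1): Delta=0.8523 Bond=-130.3737
V0=32.5866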